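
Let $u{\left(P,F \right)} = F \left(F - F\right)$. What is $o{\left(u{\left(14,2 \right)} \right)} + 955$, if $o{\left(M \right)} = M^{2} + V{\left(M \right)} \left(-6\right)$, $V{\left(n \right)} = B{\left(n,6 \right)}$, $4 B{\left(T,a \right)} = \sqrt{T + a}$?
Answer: $955 - \frac{3 \sqrt{6}}{2} \approx 951.33$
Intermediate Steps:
$B{\left(T,a \right)} = \frac{\sqrt{T + a}}{4}$
$V{\left(n \right)} = \frac{\sqrt{6 + n}}{4}$ ($V{\left(n \right)} = \frac{\sqrt{n + 6}}{4} = \frac{\sqrt{6 + n}}{4}$)
$u{\left(P,F \right)} = 0$ ($u{\left(P,F \right)} = F 0 = 0$)
$o{\left(M \right)} = M^{2} - \frac{3 \sqrt{6 + M}}{2}$ ($o{\left(M \right)} = M^{2} + \frac{\sqrt{6 + M}}{4} \left(-6\right) = M^{2} - \frac{3 \sqrt{6 + M}}{2}$)
$o{\left(u{\left(14,2 \right)} \right)} + 955 = \left(0^{2} - \frac{3 \sqrt{6 + 0}}{2}\right) + 955 = \left(0 - \frac{3 \sqrt{6}}{2}\right) + 955 = - \frac{3 \sqrt{6}}{2} + 955 = 955 - \frac{3 \sqrt{6}}{2}$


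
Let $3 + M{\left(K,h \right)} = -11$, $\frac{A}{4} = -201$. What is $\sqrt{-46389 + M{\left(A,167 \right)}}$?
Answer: $7 i \sqrt{947} \approx 215.41 i$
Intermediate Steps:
$A = -804$ ($A = 4 \left(-201\right) = -804$)
$M{\left(K,h \right)} = -14$ ($M{\left(K,h \right)} = -3 - 11 = -14$)
$\sqrt{-46389 + M{\left(A,167 \right)}} = \sqrt{-46389 - 14} = \sqrt{-46403} = 7 i \sqrt{947}$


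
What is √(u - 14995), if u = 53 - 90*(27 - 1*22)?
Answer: 4*I*√962 ≈ 124.06*I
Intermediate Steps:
u = -397 (u = 53 - 90*(27 - 22) = 53 - 90*5 = 53 - 450 = -397)
√(u - 14995) = √(-397 - 14995) = √(-15392) = 4*I*√962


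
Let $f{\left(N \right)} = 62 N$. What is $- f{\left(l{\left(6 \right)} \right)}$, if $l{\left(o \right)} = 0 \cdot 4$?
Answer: $0$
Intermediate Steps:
$l{\left(o \right)} = 0$
$- f{\left(l{\left(6 \right)} \right)} = - 62 \cdot 0 = \left(-1\right) 0 = 0$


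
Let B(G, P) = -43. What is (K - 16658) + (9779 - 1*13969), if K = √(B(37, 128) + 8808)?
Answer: -20848 + √8765 ≈ -20754.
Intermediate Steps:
K = √8765 (K = √(-43 + 8808) = √8765 ≈ 93.622)
(K - 16658) + (9779 - 1*13969) = (√8765 - 16658) + (9779 - 1*13969) = (-16658 + √8765) + (9779 - 13969) = (-16658 + √8765) - 4190 = -20848 + √8765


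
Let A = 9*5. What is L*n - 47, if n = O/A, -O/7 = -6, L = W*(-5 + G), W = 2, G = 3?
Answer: -761/15 ≈ -50.733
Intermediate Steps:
L = -4 (L = 2*(-5 + 3) = 2*(-2) = -4)
O = 42 (O = -7*(-6) = 42)
A = 45
n = 14/15 (n = 42/45 = 42*(1/45) = 14/15 ≈ 0.93333)
L*n - 47 = -4*14/15 - 47 = -56/15 - 47 = -761/15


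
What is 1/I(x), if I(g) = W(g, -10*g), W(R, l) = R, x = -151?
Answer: -1/151 ≈ -0.0066225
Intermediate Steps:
I(g) = g
1/I(x) = 1/(-151) = -1/151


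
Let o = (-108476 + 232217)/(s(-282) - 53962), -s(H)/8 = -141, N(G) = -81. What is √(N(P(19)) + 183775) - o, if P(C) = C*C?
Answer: 123741/52834 + √183694 ≈ 430.94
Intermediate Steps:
P(C) = C²
s(H) = 1128 (s(H) = -8*(-141) = 1128)
o = -123741/52834 (o = (-108476 + 232217)/(1128 - 53962) = 123741/(-52834) = 123741*(-1/52834) = -123741/52834 ≈ -2.3421)
√(N(P(19)) + 183775) - o = √(-81 + 183775) - 1*(-123741/52834) = √183694 + 123741/52834 = 123741/52834 + √183694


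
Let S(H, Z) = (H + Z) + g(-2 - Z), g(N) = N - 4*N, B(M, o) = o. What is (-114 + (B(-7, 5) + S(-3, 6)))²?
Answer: 6724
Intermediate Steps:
g(N) = -3*N
S(H, Z) = 6 + H + 4*Z (S(H, Z) = (H + Z) - 3*(-2 - Z) = (H + Z) + (6 + 3*Z) = 6 + H + 4*Z)
(-114 + (B(-7, 5) + S(-3, 6)))² = (-114 + (5 + (6 - 3 + 4*6)))² = (-114 + (5 + (6 - 3 + 24)))² = (-114 + (5 + 27))² = (-114 + 32)² = (-82)² = 6724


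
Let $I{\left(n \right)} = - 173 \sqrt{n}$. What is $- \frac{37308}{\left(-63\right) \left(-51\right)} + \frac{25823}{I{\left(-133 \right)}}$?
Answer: $- \frac{12436}{1071} + \frac{3689 i \sqrt{133}}{3287} \approx -11.612 + 12.943 i$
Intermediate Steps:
$- \frac{37308}{\left(-63\right) \left(-51\right)} + \frac{25823}{I{\left(-133 \right)}} = - \frac{37308}{\left(-63\right) \left(-51\right)} + \frac{25823}{\left(-173\right) \sqrt{-133}} = - \frac{37308}{3213} + \frac{25823}{\left(-173\right) i \sqrt{133}} = \left(-37308\right) \frac{1}{3213} + \frac{25823}{\left(-173\right) i \sqrt{133}} = - \frac{12436}{1071} + 25823 \frac{i \sqrt{133}}{23009} = - \frac{12436}{1071} + \frac{3689 i \sqrt{133}}{3287}$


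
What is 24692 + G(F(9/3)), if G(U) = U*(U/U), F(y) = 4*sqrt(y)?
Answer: 24692 + 4*sqrt(3) ≈ 24699.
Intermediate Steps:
G(U) = U (G(U) = U*1 = U)
24692 + G(F(9/3)) = 24692 + 4*sqrt(9/3) = 24692 + 4*sqrt(9*(1/3)) = 24692 + 4*sqrt(3)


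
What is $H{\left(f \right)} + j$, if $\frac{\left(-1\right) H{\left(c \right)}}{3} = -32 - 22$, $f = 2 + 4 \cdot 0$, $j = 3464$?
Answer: $3626$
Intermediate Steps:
$f = 2$ ($f = 2 + 0 = 2$)
$H{\left(c \right)} = 162$ ($H{\left(c \right)} = - 3 \left(-32 - 22\right) = \left(-3\right) \left(-54\right) = 162$)
$H{\left(f \right)} + j = 162 + 3464 = 3626$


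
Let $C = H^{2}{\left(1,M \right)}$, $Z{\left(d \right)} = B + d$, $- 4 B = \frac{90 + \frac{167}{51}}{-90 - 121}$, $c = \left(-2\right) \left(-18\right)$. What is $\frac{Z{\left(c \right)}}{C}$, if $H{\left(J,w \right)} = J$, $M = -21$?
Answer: $\frac{1554341}{43044} \approx 36.111$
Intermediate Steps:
$c = 36$
$B = \frac{4757}{43044}$ ($B = - \frac{\left(90 + \frac{167}{51}\right) \frac{1}{-90 - 121}}{4} = - \frac{\left(90 + 167 \cdot \frac{1}{51}\right) \frac{1}{-211}}{4} = - \frac{\left(90 + \frac{167}{51}\right) \left(- \frac{1}{211}\right)}{4} = - \frac{\frac{4757}{51} \left(- \frac{1}{211}\right)}{4} = \left(- \frac{1}{4}\right) \left(- \frac{4757}{10761}\right) = \frac{4757}{43044} \approx 0.11051$)
$Z{\left(d \right)} = \frac{4757}{43044} + d$
$C = 1$ ($C = 1^{2} = 1$)
$\frac{Z{\left(c \right)}}{C} = \frac{\frac{4757}{43044} + 36}{1} = \frac{1554341}{43044} \cdot 1 = \frac{1554341}{43044}$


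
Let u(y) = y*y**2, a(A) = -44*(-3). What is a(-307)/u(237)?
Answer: 44/4437351 ≈ 9.9158e-6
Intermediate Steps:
a(A) = 132
u(y) = y**3
a(-307)/u(237) = 132/(237**3) = 132/13312053 = 132*(1/13312053) = 44/4437351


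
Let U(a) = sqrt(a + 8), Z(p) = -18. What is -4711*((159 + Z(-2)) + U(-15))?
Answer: -664251 - 4711*I*sqrt(7) ≈ -6.6425e+5 - 12464.0*I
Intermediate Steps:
U(a) = sqrt(8 + a)
-4711*((159 + Z(-2)) + U(-15)) = -4711*((159 - 18) + sqrt(8 - 15)) = -4711*(141 + sqrt(-7)) = -4711*(141 + I*sqrt(7)) = -664251 - 4711*I*sqrt(7)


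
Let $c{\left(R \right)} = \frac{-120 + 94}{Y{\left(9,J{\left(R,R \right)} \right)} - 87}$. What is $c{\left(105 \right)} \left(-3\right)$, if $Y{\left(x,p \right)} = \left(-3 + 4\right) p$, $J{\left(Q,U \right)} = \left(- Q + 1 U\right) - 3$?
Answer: $- \frac{13}{15} \approx -0.86667$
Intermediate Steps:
$J{\left(Q,U \right)} = -3 + U - Q$ ($J{\left(Q,U \right)} = \left(- Q + U\right) - 3 = \left(U - Q\right) - 3 = -3 + U - Q$)
$Y{\left(x,p \right)} = p$ ($Y{\left(x,p \right)} = 1 p = p$)
$c{\left(R \right)} = \frac{13}{45}$ ($c{\left(R \right)} = \frac{-120 + 94}{\left(-3 + R - R\right) - 87} = - \frac{26}{-3 - 87} = - \frac{26}{-90} = \left(-26\right) \left(- \frac{1}{90}\right) = \frac{13}{45}$)
$c{\left(105 \right)} \left(-3\right) = \frac{13}{45} \left(-3\right) = - \frac{13}{15}$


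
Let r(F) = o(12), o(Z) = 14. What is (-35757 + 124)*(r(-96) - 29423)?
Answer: 1047930897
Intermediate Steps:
r(F) = 14
(-35757 + 124)*(r(-96) - 29423) = (-35757 + 124)*(14 - 29423) = -35633*(-29409) = 1047930897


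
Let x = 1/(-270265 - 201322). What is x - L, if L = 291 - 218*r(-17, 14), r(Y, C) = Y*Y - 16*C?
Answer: 6545155972/471587 ≈ 13879.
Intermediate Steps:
r(Y, C) = Y² - 16*C
L = -13879 (L = 291 - 218*((-17)² - 16*14) = 291 - 218*(289 - 224) = 291 - 218*65 = 291 - 14170 = -13879)
x = -1/471587 (x = 1/(-471587) = -1/471587 ≈ -2.1205e-6)
x - L = -1/471587 - 1*(-13879) = -1/471587 + 13879 = 6545155972/471587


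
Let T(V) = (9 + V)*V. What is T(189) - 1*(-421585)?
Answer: 459007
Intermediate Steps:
T(V) = V*(9 + V)
T(189) - 1*(-421585) = 189*(9 + 189) - 1*(-421585) = 189*198 + 421585 = 37422 + 421585 = 459007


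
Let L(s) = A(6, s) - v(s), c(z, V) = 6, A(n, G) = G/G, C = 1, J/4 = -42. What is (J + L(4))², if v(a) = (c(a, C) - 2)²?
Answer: 33489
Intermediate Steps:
J = -168 (J = 4*(-42) = -168)
A(n, G) = 1
v(a) = 16 (v(a) = (6 - 2)² = 4² = 16)
L(s) = -15 (L(s) = 1 - 1*16 = 1 - 16 = -15)
(J + L(4))² = (-168 - 15)² = (-183)² = 33489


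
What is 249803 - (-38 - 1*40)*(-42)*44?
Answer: 105659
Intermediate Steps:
249803 - (-38 - 1*40)*(-42)*44 = 249803 - (-38 - 40)*(-42)*44 = 249803 - (-78*(-42))*44 = 249803 - 3276*44 = 249803 - 1*144144 = 249803 - 144144 = 105659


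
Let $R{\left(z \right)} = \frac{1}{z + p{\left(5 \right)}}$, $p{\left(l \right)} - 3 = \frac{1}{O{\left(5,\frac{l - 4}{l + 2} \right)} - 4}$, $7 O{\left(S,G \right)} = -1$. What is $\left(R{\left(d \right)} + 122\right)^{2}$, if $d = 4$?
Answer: $\frac{573171481}{38416} \approx 14920.0$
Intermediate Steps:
$O{\left(S,G \right)} = - \frac{1}{7}$ ($O{\left(S,G \right)} = \frac{1}{7} \left(-1\right) = - \frac{1}{7}$)
$p{\left(l \right)} = \frac{80}{29}$ ($p{\left(l \right)} = 3 + \frac{1}{- \frac{1}{7} - 4} = 3 + \frac{1}{- \frac{29}{7}} = 3 - \frac{7}{29} = \frac{80}{29}$)
$R{\left(z \right)} = \frac{1}{\frac{80}{29} + z}$ ($R{\left(z \right)} = \frac{1}{z + \frac{80}{29}} = \frac{1}{\frac{80}{29} + z}$)
$\left(R{\left(d \right)} + 122\right)^{2} = \left(\frac{29}{80 + 29 \cdot 4} + 122\right)^{2} = \left(\frac{29}{80 + 116} + 122\right)^{2} = \left(\frac{29}{196} + 122\right)^{2} = \left(\frac{23941}{196}\right)^{2} = \frac{573171481}{38416}$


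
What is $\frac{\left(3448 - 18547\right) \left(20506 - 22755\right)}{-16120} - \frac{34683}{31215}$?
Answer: $- \frac{1087740683}{516088} \approx -2107.7$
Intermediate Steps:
$\frac{\left(3448 - 18547\right) \left(20506 - 22755\right)}{-16120} - \frac{34683}{31215} = \left(-15099\right) \left(-2249\right) \left(- \frac{1}{16120}\right) - \frac{11561}{10405} = 33957651 \left(- \frac{1}{16120}\right) - \frac{11561}{10405} = - \frac{2612127}{1240} - \frac{11561}{10405} = - \frac{1087740683}{516088}$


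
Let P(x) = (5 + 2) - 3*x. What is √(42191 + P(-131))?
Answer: √42591 ≈ 206.38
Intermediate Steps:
P(x) = 7 - 3*x
√(42191 + P(-131)) = √(42191 + (7 - 3*(-131))) = √(42191 + (7 + 393)) = √(42191 + 400) = √42591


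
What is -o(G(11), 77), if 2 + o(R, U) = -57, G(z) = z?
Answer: 59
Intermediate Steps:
o(R, U) = -59 (o(R, U) = -2 - 57 = -59)
-o(G(11), 77) = -1*(-59) = 59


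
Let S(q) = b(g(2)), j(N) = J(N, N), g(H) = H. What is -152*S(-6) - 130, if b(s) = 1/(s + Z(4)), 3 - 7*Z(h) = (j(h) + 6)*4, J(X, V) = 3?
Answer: -74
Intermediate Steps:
j(N) = 3
Z(h) = -33/7 (Z(h) = 3/7 - (3 + 6)*4/7 = 3/7 - 9*4/7 = 3/7 - ⅐*36 = 3/7 - 36/7 = -33/7)
b(s) = 1/(-33/7 + s) (b(s) = 1/(s - 33/7) = 1/(-33/7 + s))
S(q) = -7/19 (S(q) = 7/(-33 + 7*2) = 7/(-33 + 14) = 7/(-19) = 7*(-1/19) = -7/19)
-152*S(-6) - 130 = -152*(-7/19) - 130 = 56 - 130 = -74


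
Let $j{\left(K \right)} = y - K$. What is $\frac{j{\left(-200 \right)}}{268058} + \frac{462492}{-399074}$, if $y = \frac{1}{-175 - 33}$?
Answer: $- \frac{991158941237}{855799826336} \approx -1.1582$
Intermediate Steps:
$y = - \frac{1}{208}$ ($y = \frac{1}{-208} = - \frac{1}{208} \approx -0.0048077$)
$j{\left(K \right)} = - \frac{1}{208} - K$
$\frac{j{\left(-200 \right)}}{268058} + \frac{462492}{-399074} = \frac{- \frac{1}{208} - -200}{268058} + \frac{462492}{-399074} = \left(- \frac{1}{208} + 200\right) \frac{1}{268058} + 462492 \left(- \frac{1}{399074}\right) = \frac{41599}{208} \cdot \frac{1}{268058} - \frac{231246}{199537} = \frac{41599}{55756064} - \frac{231246}{199537} = - \frac{991158941237}{855799826336}$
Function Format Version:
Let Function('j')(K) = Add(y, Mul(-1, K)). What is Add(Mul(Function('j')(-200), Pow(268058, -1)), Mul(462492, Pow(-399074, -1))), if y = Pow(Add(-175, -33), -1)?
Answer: Rational(-991158941237, 855799826336) ≈ -1.1582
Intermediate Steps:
y = Rational(-1, 208) (y = Pow(-208, -1) = Rational(-1, 208) ≈ -0.0048077)
Function('j')(K) = Add(Rational(-1, 208), Mul(-1, K))
Add(Mul(Function('j')(-200), Pow(268058, -1)), Mul(462492, Pow(-399074, -1))) = Add(Mul(Add(Rational(-1, 208), Mul(-1, -200)), Pow(268058, -1)), Mul(462492, Pow(-399074, -1))) = Add(Mul(Add(Rational(-1, 208), 200), Rational(1, 268058)), Mul(462492, Rational(-1, 399074))) = Add(Mul(Rational(41599, 208), Rational(1, 268058)), Rational(-231246, 199537)) = Add(Rational(41599, 55756064), Rational(-231246, 199537)) = Rational(-991158941237, 855799826336)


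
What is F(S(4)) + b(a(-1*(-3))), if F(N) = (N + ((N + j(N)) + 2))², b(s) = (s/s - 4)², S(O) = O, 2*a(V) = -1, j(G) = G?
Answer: 205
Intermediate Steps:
a(V) = -½ (a(V) = (½)*(-1) = -½)
b(s) = 9 (b(s) = (1 - 4)² = (-3)² = 9)
F(N) = (2 + 3*N)² (F(N) = (N + ((N + N) + 2))² = (N + (2*N + 2))² = (N + (2 + 2*N))² = (2 + 3*N)²)
F(S(4)) + b(a(-1*(-3))) = (2 + 3*4)² + 9 = (2 + 12)² + 9 = 14² + 9 = 196 + 9 = 205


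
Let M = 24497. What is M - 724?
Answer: 23773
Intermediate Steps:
M - 724 = 24497 - 724 = 23773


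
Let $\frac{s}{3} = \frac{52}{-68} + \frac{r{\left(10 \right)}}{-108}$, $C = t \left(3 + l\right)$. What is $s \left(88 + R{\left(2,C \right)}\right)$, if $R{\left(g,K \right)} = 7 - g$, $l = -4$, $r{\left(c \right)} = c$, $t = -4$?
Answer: $- \frac{24397}{102} \approx -239.19$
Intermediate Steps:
$C = 4$ ($C = - 4 \left(3 - 4\right) = \left(-4\right) \left(-1\right) = 4$)
$s = - \frac{787}{306}$ ($s = 3 \left(\frac{52}{-68} + \frac{10}{-108}\right) = 3 \left(52 \left(- \frac{1}{68}\right) + 10 \left(- \frac{1}{108}\right)\right) = 3 \left(- \frac{13}{17} - \frac{5}{54}\right) = 3 \left(- \frac{787}{918}\right) = - \frac{787}{306} \approx -2.5719$)
$s \left(88 + R{\left(2,C \right)}\right) = - \frac{787 \left(88 + \left(7 - 2\right)\right)}{306} = - \frac{787 \left(88 + 5\right)}{306} = \left(- \frac{787}{306}\right) 93 = - \frac{24397}{102}$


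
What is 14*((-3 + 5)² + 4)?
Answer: 112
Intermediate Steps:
14*((-3 + 5)² + 4) = 14*(2² + 4) = 14*(4 + 4) = 14*8 = 112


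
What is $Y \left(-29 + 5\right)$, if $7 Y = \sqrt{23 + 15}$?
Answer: $- \frac{24 \sqrt{38}}{7} \approx -21.135$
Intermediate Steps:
$Y = \frac{\sqrt{38}}{7}$ ($Y = \frac{\sqrt{23 + 15}}{7} = \frac{\sqrt{38}}{7} \approx 0.88063$)
$Y \left(-29 + 5\right) = \frac{\sqrt{38}}{7} \left(-29 + 5\right) = \frac{\sqrt{38}}{7} \left(-24\right) = - \frac{24 \sqrt{38}}{7}$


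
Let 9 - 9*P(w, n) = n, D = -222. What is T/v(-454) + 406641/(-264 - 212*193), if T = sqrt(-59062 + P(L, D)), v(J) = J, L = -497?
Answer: -406641/41180 - I*sqrt(531327)/1362 ≈ -9.8747 - 0.53518*I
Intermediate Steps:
P(w, n) = 1 - n/9
T = I*sqrt(531327)/3 (T = sqrt(-59062 + (1 - 1/9*(-222))) = sqrt(-59062 + (1 + 74/3)) = sqrt(-59062 + 77/3) = sqrt(-177109/3) = I*sqrt(531327)/3 ≈ 242.97*I)
T/v(-454) + 406641/(-264 - 212*193) = (I*sqrt(531327)/3)/(-454) + 406641/(-264 - 212*193) = (I*sqrt(531327)/3)*(-1/454) + 406641/(-264 - 40916) = -I*sqrt(531327)/1362 + 406641/(-41180) = -I*sqrt(531327)/1362 + 406641*(-1/41180) = -I*sqrt(531327)/1362 - 406641/41180 = -406641/41180 - I*sqrt(531327)/1362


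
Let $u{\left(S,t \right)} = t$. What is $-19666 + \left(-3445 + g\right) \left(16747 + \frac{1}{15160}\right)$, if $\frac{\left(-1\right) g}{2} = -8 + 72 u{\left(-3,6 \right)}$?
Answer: $- \frac{1090224385213}{15160} \approx -7.1914 \cdot 10^{7}$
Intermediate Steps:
$g = -848$ ($g = - 2 \left(-8 + 72 \cdot 6\right) = - 2 \left(-8 + 432\right) = \left(-2\right) 424 = -848$)
$-19666 + \left(-3445 + g\right) \left(16747 + \frac{1}{15160}\right) = -19666 + \left(-3445 - 848\right) \left(16747 + \frac{1}{15160}\right) = -19666 - 4293 \left(16747 + \frac{1}{15160}\right) = -19666 - \frac{1089926248653}{15160} = - \frac{1090224385213}{15160}$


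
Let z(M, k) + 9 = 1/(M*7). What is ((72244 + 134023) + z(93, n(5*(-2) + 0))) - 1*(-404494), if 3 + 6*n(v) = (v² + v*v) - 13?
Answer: 397599553/651 ≈ 6.1075e+5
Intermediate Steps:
n(v) = -8/3 + v²/3 (n(v) = -½ + ((v² + v*v) - 13)/6 = -½ + ((v² + v²) - 13)/6 = -½ + (2*v² - 13)/6 = -½ + (-13 + 2*v²)/6 = -½ + (-13/6 + v²/3) = -8/3 + v²/3)
z(M, k) = -9 + 1/(7*M) (z(M, k) = -9 + 1/(M*7) = -9 + 1/(7*M))
((72244 + 134023) + z(93, n(5*(-2) + 0))) - 1*(-404494) = ((72244 + 134023) + (-9 + (⅐)/93)) - 1*(-404494) = (206267 + (-9 + (⅐)*(1/93))) + 404494 = (206267 + (-9 + 1/651)) + 404494 = (206267 - 5858/651) + 404494 = 134273959/651 + 404494 = 397599553/651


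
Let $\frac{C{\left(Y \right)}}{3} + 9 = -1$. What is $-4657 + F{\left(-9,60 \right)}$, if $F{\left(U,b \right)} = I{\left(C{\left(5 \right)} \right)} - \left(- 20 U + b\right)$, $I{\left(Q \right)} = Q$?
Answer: $-4927$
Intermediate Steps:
$C{\left(Y \right)} = -30$ ($C{\left(Y \right)} = -27 + 3 \left(-1\right) = -27 - 3 = -30$)
$F{\left(U,b \right)} = -30 - b + 20 U$ ($F{\left(U,b \right)} = -30 - \left(- 20 U + b\right) = -30 - \left(b - 20 U\right) = -30 + \left(- b + 20 U\right) = -30 - b + 20 U$)
$-4657 + F{\left(-9,60 \right)} = -4657 - 270 = -4927$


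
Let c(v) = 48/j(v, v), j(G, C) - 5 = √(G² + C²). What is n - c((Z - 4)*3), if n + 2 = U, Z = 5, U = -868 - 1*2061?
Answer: -20757/7 + 144*√2/7 ≈ -2936.2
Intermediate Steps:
U = -2929 (U = -868 - 2061 = -2929)
n = -2931 (n = -2 - 2929 = -2931)
j(G, C) = 5 + √(C² + G²) (j(G, C) = 5 + √(G² + C²) = 5 + √(C² + G²))
c(v) = 48/(5 + √2*√(v²)) (c(v) = 48/(5 + √(v² + v²)) = 48/(5 + √(2*v²)) = 48/(5 + √2*√(v²)))
n - c((Z - 4)*3) = -2931 - 48/(5 + √2*√(((5 - 4)*3)²)) = -2931 - 48/(5 + √2*√((1*3)²)) = -2931 - 48/(5 + √2*√(3²)) = -2931 - 48/(5 + √2*√9) = -2931 - 48/(5 + √2*3) = -2931 - 48/(5 + 3*√2)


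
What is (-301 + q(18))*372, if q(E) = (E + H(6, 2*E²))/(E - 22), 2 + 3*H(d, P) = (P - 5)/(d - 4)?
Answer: -247101/2 ≈ -1.2355e+5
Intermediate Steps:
H(d, P) = -⅔ + (-5 + P)/(3*(-4 + d)) (H(d, P) = -⅔ + ((P - 5)/(d - 4))/3 = -⅔ + ((-5 + P)/(-4 + d))/3 = -⅔ + (-5 + P)/(3*(-4 + d)))
q(E) = (-3/2 + E + E²/3)/(-22 + E) (q(E) = (E + (3 + 2*E² - 2*6)/(3*(-4 + 6)))/(E - 22) = (E + (⅓)*(3 + 2*E² - 12)/2)/(-22 + E) = (E + (⅓)*(½)*(-9 + 2*E²))/(-22 + E) = (E + (-3/2 + E²/3))/(-22 + E) = (-3/2 + E + E²/3)/(-22 + E))
(-301 + q(18))*372 = (-301 + (-3/2 + 18 + (⅓)*18²)/(-22 + 18))*372 = (-301 + (-3/2 + 18 + (⅓)*324)/(-4))*372 = (-301 - (-3/2 + 18 + 108)/4)*372 = (-301 - ¼*249/2)*372 = (-301 - 249/8)*372 = -2657/8*372 = -247101/2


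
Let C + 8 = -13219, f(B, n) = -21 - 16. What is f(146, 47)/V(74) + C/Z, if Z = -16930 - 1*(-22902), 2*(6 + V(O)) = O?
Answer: -631001/185132 ≈ -3.4084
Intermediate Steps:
f(B, n) = -37
C = -13227 (C = -8 - 13219 = -13227)
V(O) = -6 + O/2
Z = 5972 (Z = -16930 + 22902 = 5972)
f(146, 47)/V(74) + C/Z = -37/(-6 + (½)*74) - 13227/5972 = -37/(-6 + 37) - 13227*1/5972 = -37/31 - 13227/5972 = -631001/185132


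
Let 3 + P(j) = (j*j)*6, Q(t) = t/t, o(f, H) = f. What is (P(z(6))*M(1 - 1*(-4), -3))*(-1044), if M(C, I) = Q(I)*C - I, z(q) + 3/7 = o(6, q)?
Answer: -74992608/49 ≈ -1.5305e+6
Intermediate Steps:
z(q) = 39/7 (z(q) = -3/7 + 6 = 39/7)
Q(t) = 1
P(j) = -3 + 6*j² (P(j) = -3 + (j*j)*6 = -3 + j²*6 = -3 + 6*j²)
M(C, I) = C - I (M(C, I) = 1*C - I = C - I)
(P(z(6))*M(1 - 1*(-4), -3))*(-1044) = ((-3 + 6*(39/7)²)*((1 - 1*(-4)) - 1*(-3)))*(-1044) = ((-3 + 6*(1521/49))*((1 + 4) + 3))*(-1044) = ((-3 + 9126/49)*(5 + 3))*(-1044) = ((8979/49)*8)*(-1044) = (71832/49)*(-1044) = -74992608/49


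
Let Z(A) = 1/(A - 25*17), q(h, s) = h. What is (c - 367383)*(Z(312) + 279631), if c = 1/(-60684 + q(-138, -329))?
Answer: -353031536588065877/3436443 ≈ -1.0273e+11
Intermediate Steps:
Z(A) = 1/(-425 + A) (Z(A) = 1/(A - 425) = 1/(-425 + A))
c = -1/60822 (c = 1/(-60684 - 138) = 1/(-60822) = -1/60822 ≈ -1.6441e-5)
(c - 367383)*(Z(312) + 279631) = (-1/60822 - 367383)*(1/(-425 + 312) + 279631) = -22344968827*(1/(-113) + 279631)/60822 = -22344968827*(-1/113 + 279631)/60822 = -22344968827/60822*31598302/113 = -353031536588065877/3436443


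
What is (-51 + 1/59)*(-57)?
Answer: 171456/59 ≈ 2906.0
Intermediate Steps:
(-51 + 1/59)*(-57) = -3008/59*(-57) = 171456/59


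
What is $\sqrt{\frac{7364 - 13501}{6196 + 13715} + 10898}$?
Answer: $\frac{461 \sqrt{20329131}}{19911} \approx 104.39$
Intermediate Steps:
$\sqrt{\frac{7364 - 13501}{6196 + 13715} + 10898} = \sqrt{- \frac{6137}{19911} + 10898} = \sqrt{\frac{216983941}{19911}} = \frac{461 \sqrt{20329131}}{19911}$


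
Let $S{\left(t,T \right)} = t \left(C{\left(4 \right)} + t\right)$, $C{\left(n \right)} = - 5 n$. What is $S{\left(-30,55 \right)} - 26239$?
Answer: $-24739$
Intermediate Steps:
$S{\left(t,T \right)} = t \left(-20 + t\right)$ ($S{\left(t,T \right)} = t \left(\left(-5\right) 4 + t\right) = t \left(-20 + t\right)$)
$S{\left(-30,55 \right)} - 26239 = - 30 \left(-20 - 30\right) - 26239 = \left(-30\right) \left(-50\right) - 26239 = 1500 - 26239 = -24739$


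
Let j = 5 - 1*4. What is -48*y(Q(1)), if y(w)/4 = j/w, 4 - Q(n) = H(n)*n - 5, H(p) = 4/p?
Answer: -192/5 ≈ -38.400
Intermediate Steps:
Q(n) = 5 (Q(n) = 4 - ((4/n)*n - 5) = 4 - (4 - 5) = 4 - 1*(-1) = 4 + 1 = 5)
j = 1 (j = 5 - 4 = 1)
y(w) = 4/w (y(w) = 4*(1/w) = 4/w)
-48*y(Q(1)) = -192/5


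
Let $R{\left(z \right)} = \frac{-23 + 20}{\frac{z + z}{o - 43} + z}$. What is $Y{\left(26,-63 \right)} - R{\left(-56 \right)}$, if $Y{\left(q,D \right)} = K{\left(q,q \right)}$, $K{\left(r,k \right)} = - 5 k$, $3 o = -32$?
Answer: $- \frac{161269}{1240} \approx -130.06$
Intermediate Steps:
$o = - \frac{32}{3}$ ($o = \frac{1}{3} \left(-32\right) = - \frac{32}{3} \approx -10.667$)
$Y{\left(q,D \right)} = - 5 q$
$R{\left(z \right)} = - \frac{483}{155 z}$ ($R{\left(z \right)} = \frac{-23 + 20}{\frac{z + z}{- \frac{32}{3} - 43} + z} = - \frac{3}{\frac{2 z}{- \frac{161}{3}} + z} = - \frac{3}{2 z \left(- \frac{3}{161}\right) + z} = - \frac{3}{- \frac{6 z}{161} + z} = - \frac{3}{\frac{155}{161} z} = - 3 \frac{161}{155 z} = - \frac{483}{155 z}$)
$Y{\left(26,-63 \right)} - R{\left(-56 \right)} = \left(-5\right) 26 - - \frac{483}{155 \left(-56\right)} = -130 - \left(- \frac{483}{155}\right) \left(- \frac{1}{56}\right) = -130 - \frac{69}{1240} = - \frac{161269}{1240}$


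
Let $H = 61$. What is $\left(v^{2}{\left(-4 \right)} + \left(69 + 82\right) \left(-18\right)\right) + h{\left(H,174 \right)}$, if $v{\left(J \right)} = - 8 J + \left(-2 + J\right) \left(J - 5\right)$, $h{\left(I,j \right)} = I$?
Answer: $4739$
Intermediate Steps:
$v{\left(J \right)} = - 8 J + \left(-5 + J\right) \left(-2 + J\right)$ ($v{\left(J \right)} = - 8 J + \left(-2 + J\right) \left(-5 + J\right) = - 8 J + \left(-5 + J\right) \left(-2 + J\right)$)
$\left(v^{2}{\left(-4 \right)} + \left(69 + 82\right) \left(-18\right)\right) + h{\left(H,174 \right)} = \left(\left(10 + \left(-4\right)^{2} - -60\right)^{2} + \left(69 + 82\right) \left(-18\right)\right) + 61 = \left(\left(10 + 16 + 60\right)^{2} + 151 \left(-18\right)\right) + 61 = \left(86^{2} - 2718\right) + 61 = \left(7396 - 2718\right) + 61 = 4678 + 61 = 4739$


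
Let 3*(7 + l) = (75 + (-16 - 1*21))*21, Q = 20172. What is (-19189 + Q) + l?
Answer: 1242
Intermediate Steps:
l = 259 (l = -7 + ((75 + (-16 - 1*21))*21)/3 = -7 + ((75 + (-16 - 21))*21)/3 = -7 + ((75 - 37)*21)/3 = -7 + (38*21)/3 = -7 + (1/3)*798 = -7 + 266 = 259)
(-19189 + Q) + l = (-19189 + 20172) + 259 = 983 + 259 = 1242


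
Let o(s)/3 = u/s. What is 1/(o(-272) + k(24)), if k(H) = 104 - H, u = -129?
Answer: 272/22147 ≈ 0.012282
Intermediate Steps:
o(s) = -387/s (o(s) = 3*(-129/s) = -387/s)
1/(o(-272) + k(24)) = 1/(-387/(-272) + (104 - 1*24)) = 1/(-387*(-1/272) + (104 - 24)) = 1/(387/272 + 80) = 1/(22147/272) = 272/22147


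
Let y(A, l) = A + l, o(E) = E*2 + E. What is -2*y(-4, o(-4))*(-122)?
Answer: -3904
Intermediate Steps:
o(E) = 3*E (o(E) = 2*E + E = 3*E)
-2*y(-4, o(-4))*(-122) = -2*(-4 + 3*(-4))*(-122) = -2*(-4 - 12)*(-122) = -2*(-16)*(-122) = 32*(-122) = -3904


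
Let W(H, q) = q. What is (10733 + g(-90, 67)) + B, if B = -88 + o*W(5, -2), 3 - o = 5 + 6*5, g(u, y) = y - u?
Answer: 10866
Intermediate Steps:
o = -32 (o = 3 - (5 + 6*5) = 3 - (5 + 30) = 3 - 1*35 = 3 - 35 = -32)
B = -24 (B = -88 - 32*(-2) = -88 + 64 = -24)
(10733 + g(-90, 67)) + B = (10733 + (67 - 1*(-90))) - 24 = (10733 + (67 + 90)) - 24 = (10733 + 157) - 24 = 10890 - 24 = 10866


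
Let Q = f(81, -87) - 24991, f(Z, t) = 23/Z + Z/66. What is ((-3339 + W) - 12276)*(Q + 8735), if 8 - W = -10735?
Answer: 23519985188/297 ≈ 7.9192e+7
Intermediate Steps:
W = 10743 (W = 8 - 1*(-10735) = 8 + 10735 = 10743)
f(Z, t) = 23/Z + Z/66 (f(Z, t) = 23/Z + Z*(1/66) = 23/Z + Z/66)
Q = -44531269/1782 (Q = (23/81 + (1/66)*81) - 24991 = (23*(1/81) + 27/22) - 24991 = (23/81 + 27/22) - 24991 = 2693/1782 - 24991 = -44531269/1782 ≈ -24990.)
((-3339 + W) - 12276)*(Q + 8735) = ((-3339 + 10743) - 12276)*(-44531269/1782 + 8735) = (7404 - 12276)*(-28965499/1782) = -4872*(-28965499/1782) = 23519985188/297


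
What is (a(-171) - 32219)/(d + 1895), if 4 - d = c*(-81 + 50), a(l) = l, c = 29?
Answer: -16195/1399 ≈ -11.576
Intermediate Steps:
d = 903 (d = 4 - 29*(-81 + 50) = 4 - 29*(-31) = 4 - 1*(-899) = 4 + 899 = 903)
(a(-171) - 32219)/(d + 1895) = (-171 - 32219)/(903 + 1895) = -32390/2798 = -32390*1/2798 = -16195/1399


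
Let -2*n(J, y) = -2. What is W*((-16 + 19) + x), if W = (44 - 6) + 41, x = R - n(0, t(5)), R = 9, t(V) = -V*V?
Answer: 869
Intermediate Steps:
t(V) = -V²
n(J, y) = 1 (n(J, y) = -½*(-2) = 1)
x = 8 (x = 9 - 1*1 = 9 - 1 = 8)
W = 79 (W = 38 + 41 = 79)
W*((-16 + 19) + x) = 79*((-16 + 19) + 8) = 79*(3 + 8) = 79*11 = 869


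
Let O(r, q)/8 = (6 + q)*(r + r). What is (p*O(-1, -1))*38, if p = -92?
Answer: 279680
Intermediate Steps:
O(r, q) = 16*r*(6 + q) (O(r, q) = 8*((6 + q)*(r + r)) = 8*((6 + q)*(2*r)) = 8*(2*r*(6 + q)) = 16*r*(6 + q))
(p*O(-1, -1))*38 = -1472*(-1)*(6 - 1)*38 = -1472*(-1)*5*38 = -92*(-80)*38 = 7360*38 = 279680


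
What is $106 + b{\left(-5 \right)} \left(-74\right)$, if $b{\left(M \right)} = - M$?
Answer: $-264$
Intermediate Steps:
$106 + b{\left(-5 \right)} \left(-74\right) = 106 + \left(-1\right) \left(-5\right) \left(-74\right) = 106 + 5 \left(-74\right) = 106 - 370 = -264$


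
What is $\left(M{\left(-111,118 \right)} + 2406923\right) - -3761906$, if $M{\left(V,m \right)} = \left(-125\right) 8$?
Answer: $6167829$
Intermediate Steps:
$M{\left(V,m \right)} = -1000$
$\left(M{\left(-111,118 \right)} + 2406923\right) - -3761906 = \left(-1000 + 2406923\right) - -3761906 = 2405923 + 3761906 = 6167829$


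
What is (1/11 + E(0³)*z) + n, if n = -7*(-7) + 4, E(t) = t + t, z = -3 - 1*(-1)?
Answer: 584/11 ≈ 53.091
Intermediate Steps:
z = -2 (z = -3 + 1 = -2)
E(t) = 2*t
n = 53 (n = 49 + 4 = 53)
(1/11 + E(0³)*z) + n = (1/11 + (2*0³)*(-2)) + 53 = (1/11 + (2*0)*(-2)) + 53 = (1/11 + 0*(-2)) + 53 = (1/11 + 0) + 53 = 1/11 + 53 = 584/11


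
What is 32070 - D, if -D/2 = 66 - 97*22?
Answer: 27934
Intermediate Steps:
D = 4136 (D = -2*(66 - 97*22) = -2*(66 - 2134) = -2*(-2068) = 4136)
32070 - D = 32070 - 1*4136 = 32070 - 4136 = 27934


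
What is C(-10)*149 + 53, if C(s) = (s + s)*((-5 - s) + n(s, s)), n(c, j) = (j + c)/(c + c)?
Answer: -17827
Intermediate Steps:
n(c, j) = (c + j)/(2*c) (n(c, j) = (c + j)/((2*c)) = (c + j)*(1/(2*c)) = (c + j)/(2*c))
C(s) = 2*s*(-4 - s) (C(s) = (s + s)*((-5 - s) + (s + s)/(2*s)) = (2*s)*((-5 - s) + (2*s)/(2*s)) = (2*s)*((-5 - s) + 1) = (2*s)*(-4 - s) = 2*s*(-4 - s))
C(-10)*149 + 53 = -2*(-10)*(4 - 10)*149 + 53 = -2*(-10)*(-6)*149 + 53 = -120*149 + 53 = -17880 + 53 = -17827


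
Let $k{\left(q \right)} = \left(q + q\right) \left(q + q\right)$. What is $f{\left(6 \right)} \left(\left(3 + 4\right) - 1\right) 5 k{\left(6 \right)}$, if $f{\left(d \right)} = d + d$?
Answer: $51840$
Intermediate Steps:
$f{\left(d \right)} = 2 d$
$k{\left(q \right)} = 4 q^{2}$ ($k{\left(q \right)} = 2 q 2 q = 4 q^{2}$)
$f{\left(6 \right)} \left(\left(3 + 4\right) - 1\right) 5 k{\left(6 \right)} = 2 \cdot 6 \left(\left(3 + 4\right) - 1\right) 5 \cdot 4 \cdot 6^{2} = 12 \left(7 - 1\right) 5 \cdot 4 \cdot 36 = 12 \cdot 6 \cdot 5 \cdot 144 = 72 \cdot 5 \cdot 144 = 360 \cdot 144 = 51840$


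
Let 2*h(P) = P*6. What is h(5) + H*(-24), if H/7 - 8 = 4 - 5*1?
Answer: -1161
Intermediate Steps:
H = 49 (H = 56 + 7*(4 - 5*1) = 56 + 7*(4 - 5) = 56 + 7*(-1) = 56 - 7 = 49)
h(P) = 3*P (h(P) = (P*6)/2 = (6*P)/2 = 3*P)
h(5) + H*(-24) = 3*5 + 49*(-24) = 15 - 1176 = -1161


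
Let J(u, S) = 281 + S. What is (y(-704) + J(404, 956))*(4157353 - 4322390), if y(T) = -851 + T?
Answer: 52481766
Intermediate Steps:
(y(-704) + J(404, 956))*(4157353 - 4322390) = ((-851 - 704) + (281 + 956))*(4157353 - 4322390) = (-1555 + 1237)*(-165037) = -318*(-165037) = 52481766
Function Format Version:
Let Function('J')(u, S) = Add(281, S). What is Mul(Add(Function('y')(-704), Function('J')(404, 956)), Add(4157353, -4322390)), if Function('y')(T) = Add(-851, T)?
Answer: 52481766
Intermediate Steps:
Mul(Add(Function('y')(-704), Function('J')(404, 956)), Add(4157353, -4322390)) = Mul(Add(Add(-851, -704), Add(281, 956)), Add(4157353, -4322390)) = Mul(Add(-1555, 1237), -165037) = Mul(-318, -165037) = 52481766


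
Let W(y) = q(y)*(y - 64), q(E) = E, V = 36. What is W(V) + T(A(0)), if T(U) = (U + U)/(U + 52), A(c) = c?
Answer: -1008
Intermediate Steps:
W(y) = y*(-64 + y) (W(y) = y*(y - 64) = y*(-64 + y))
T(U) = 2*U/(52 + U) (T(U) = (2*U)/(52 + U) = 2*U/(52 + U))
W(V) + T(A(0)) = 36*(-64 + 36) + 2*0/(52 + 0) = 36*(-28) + 2*0/52 = -1008 + 2*0*(1/52) = -1008 + 0 = -1008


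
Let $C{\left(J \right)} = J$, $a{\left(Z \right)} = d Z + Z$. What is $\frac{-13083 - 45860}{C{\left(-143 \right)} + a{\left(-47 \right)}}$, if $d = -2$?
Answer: $\frac{58943}{96} \approx 613.99$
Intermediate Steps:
$a{\left(Z \right)} = - Z$ ($a{\left(Z \right)} = - 2 Z + Z = - Z$)
$\frac{-13083 - 45860}{C{\left(-143 \right)} + a{\left(-47 \right)}} = \frac{-13083 - 45860}{-143 - -47} = - \frac{58943}{-143 + 47} = - \frac{58943}{-96} = \left(-58943\right) \left(- \frac{1}{96}\right) = \frac{58943}{96}$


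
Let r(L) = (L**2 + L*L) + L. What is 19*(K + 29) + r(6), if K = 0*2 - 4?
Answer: 553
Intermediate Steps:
K = -4 (K = 0 - 4 = -4)
r(L) = L + 2*L**2 (r(L) = (L**2 + L**2) + L = 2*L**2 + L = L + 2*L**2)
19*(K + 29) + r(6) = 19*(-4 + 29) + 6*(1 + 2*6) = 19*25 + 6*(1 + 12) = 475 + 6*13 = 475 + 78 = 553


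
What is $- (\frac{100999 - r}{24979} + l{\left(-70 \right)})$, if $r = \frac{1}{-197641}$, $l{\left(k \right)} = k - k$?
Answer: $- \frac{19961543360}{4936874539} \approx -4.0434$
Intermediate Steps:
$l{\left(k \right)} = 0$
$r = - \frac{1}{197641} \approx -5.0597 \cdot 10^{-6}$
$- (\frac{100999 - r}{24979} + l{\left(-70 \right)}) = - (\frac{100999 - - \frac{1}{197641}}{24979} + 0) = - (\left(100999 + \frac{1}{197641}\right) \frac{1}{24979} + 0) = - (\frac{19961543360}{197641} \cdot \frac{1}{24979} + 0) = - (\frac{19961543360}{4936874539} + 0) = \left(-1\right) \frac{19961543360}{4936874539} = - \frac{19961543360}{4936874539}$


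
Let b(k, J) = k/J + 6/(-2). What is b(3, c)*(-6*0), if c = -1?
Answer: 0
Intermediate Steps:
b(k, J) = -3 + k/J (b(k, J) = k/J + 6*(-½) = k/J - 3 = -3 + k/J)
b(3, c)*(-6*0) = (-3 + 3/(-1))*(-6*0) = (-3 + 3*(-1))*0 = (-3 - 3)*0 = -6*0 = 0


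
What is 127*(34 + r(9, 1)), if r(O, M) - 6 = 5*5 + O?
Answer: 9398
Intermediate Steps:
r(O, M) = 31 + O (r(O, M) = 6 + (5*5 + O) = 6 + (25 + O) = 31 + O)
127*(34 + r(9, 1)) = 127*(34 + (31 + 9)) = 127*(34 + 40) = 127*74 = 9398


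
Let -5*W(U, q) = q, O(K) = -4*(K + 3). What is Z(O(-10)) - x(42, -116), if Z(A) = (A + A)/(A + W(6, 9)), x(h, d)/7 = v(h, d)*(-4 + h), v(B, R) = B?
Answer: -1463252/131 ≈ -11170.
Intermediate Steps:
O(K) = -12 - 4*K (O(K) = -4*(3 + K) = -12 - 4*K)
x(h, d) = 7*h*(-4 + h) (x(h, d) = 7*(h*(-4 + h)) = 7*h*(-4 + h))
W(U, q) = -q/5
Z(A) = 2*A/(-9/5 + A) (Z(A) = (A + A)/(A - ⅕*9) = (2*A)/(A - 9/5) = (2*A)/(-9/5 + A) = 2*A/(-9/5 + A))
Z(O(-10)) - x(42, -116) = 10*(-12 - 4*(-10))/(-9 + 5*(-12 - 4*(-10))) - 7*42*(-4 + 42) = 10*(-12 + 40)/(-9 + 5*(-12 + 40)) - 7*42*38 = 10*28/(-9 + 5*28) - 1*11172 = 10*28/(-9 + 140) - 11172 = 10*28/131 - 11172 = 10*28*(1/131) - 11172 = 280/131 - 11172 = -1463252/131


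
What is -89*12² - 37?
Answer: -12853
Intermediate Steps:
-89*12² - 37 = -89*144 - 37 = -12816 - 37 = -12853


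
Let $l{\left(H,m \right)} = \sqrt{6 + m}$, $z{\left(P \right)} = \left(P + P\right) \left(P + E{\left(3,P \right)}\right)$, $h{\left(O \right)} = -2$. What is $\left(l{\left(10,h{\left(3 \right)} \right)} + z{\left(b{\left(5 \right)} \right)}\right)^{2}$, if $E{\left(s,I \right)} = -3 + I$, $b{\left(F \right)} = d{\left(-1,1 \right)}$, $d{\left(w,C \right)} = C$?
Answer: $0$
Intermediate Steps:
$b{\left(F \right)} = 1$
$z{\left(P \right)} = 2 P \left(-3 + 2 P\right)$ ($z{\left(P \right)} = \left(P + P\right) \left(P + \left(-3 + P\right)\right) = 2 P \left(-3 + 2 P\right)$)
$\left(l{\left(10,h{\left(3 \right)} \right)} + z{\left(b{\left(5 \right)} \right)}\right)^{2} = \left(\sqrt{6 - 2} + 2 \cdot 1 \left(-3 + 2 \cdot 1\right)\right)^{2} = \left(\sqrt{4} + 2 \cdot 1 \left(-3 + 2\right)\right)^{2} = \left(2 + 2 \cdot 1 \left(-1\right)\right)^{2} = \left(2 - 2\right)^{2} = 0^{2} = 0$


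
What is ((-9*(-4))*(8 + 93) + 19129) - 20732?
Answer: 2033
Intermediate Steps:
((-9*(-4))*(8 + 93) + 19129) - 20732 = (36*101 + 19129) - 20732 = (3636 + 19129) - 20732 = 22765 - 20732 = 2033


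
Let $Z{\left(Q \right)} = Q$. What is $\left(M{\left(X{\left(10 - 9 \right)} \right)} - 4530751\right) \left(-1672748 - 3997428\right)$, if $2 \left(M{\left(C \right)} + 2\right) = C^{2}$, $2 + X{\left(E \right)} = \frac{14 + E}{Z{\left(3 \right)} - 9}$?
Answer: $25690109511996$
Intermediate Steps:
$X{\left(E \right)} = - \frac{13}{3} - \frac{E}{6}$ ($X{\left(E \right)} = -2 + \frac{14 + E}{3 - 9} = -2 + \frac{14 + E}{-6} = -2 + \left(14 + E\right) \left(- \frac{1}{6}\right) = -2 - \left(\frac{7}{3} + \frac{E}{6}\right) = - \frac{13}{3} - \frac{E}{6}$)
$M{\left(C \right)} = -2 + \frac{C^{2}}{2}$
$\left(M{\left(X{\left(10 - 9 \right)} \right)} - 4530751\right) \left(-1672748 - 3997428\right) = \left(\left(-2 + \frac{\left(- \frac{13}{3} - \frac{10 - 9}{6}\right)^{2}}{2}\right) - 4530751\right) \left(-1672748 - 3997428\right) = \left(\left(-2 + \frac{\left(- \frac{13}{3} - \frac{1}{6}\right)^{2}}{2}\right) - 4530751\right) \left(-5670176\right) = \left(\left(-2 + \frac{\left(- \frac{9}{2}\right)^{2}}{2}\right) - 4530751\right) \left(-5670176\right) = \left(\left(-2 + \frac{1}{2} \cdot \frac{81}{4}\right) - 4530751\right) \left(-5670176\right) = \left(\left(-2 + \frac{81}{8}\right) - 4530751\right) \left(-5670176\right) = \left(\frac{65}{8} - 4530751\right) \left(-5670176\right) = \left(- \frac{36245943}{8}\right) \left(-5670176\right) = 25690109511996$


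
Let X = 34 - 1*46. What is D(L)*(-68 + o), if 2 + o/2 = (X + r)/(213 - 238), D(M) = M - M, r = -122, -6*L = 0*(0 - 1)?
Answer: 0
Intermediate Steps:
L = 0 (L = -0*(0 - 1) = -0*(-1) = -⅙*0 = 0)
X = -12 (X = 34 - 46 = -12)
D(M) = 0
o = 168/25 (o = -4 + 2*((-12 - 122)/(213 - 238)) = -4 + 2*(-134/(-25)) = -4 + 2*(-134*(-1/25)) = -4 + 2*(134/25) = -4 + 268/25 = 168/25 ≈ 6.7200)
D(L)*(-68 + o) = 0*(-68 + 168/25) = 0*(-1532/25) = 0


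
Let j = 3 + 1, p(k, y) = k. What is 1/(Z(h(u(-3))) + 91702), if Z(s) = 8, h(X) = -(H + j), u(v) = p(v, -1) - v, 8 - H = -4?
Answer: 1/91710 ≈ 1.0904e-5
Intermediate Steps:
H = 12 (H = 8 - 1*(-4) = 8 + 4 = 12)
u(v) = 0 (u(v) = v - v = 0)
j = 4
h(X) = -16 (h(X) = -(12 + 4) = -1*16 = -16)
1/(Z(h(u(-3))) + 91702) = 1/(8 + 91702) = 1/91710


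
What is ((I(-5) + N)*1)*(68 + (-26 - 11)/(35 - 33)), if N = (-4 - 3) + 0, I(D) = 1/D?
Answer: -1782/5 ≈ -356.40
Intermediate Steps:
N = -7 (N = -7 + 0 = -7)
((I(-5) + N)*1)*(68 + (-26 - 11)/(35 - 33)) = ((1/(-5) - 7)*1)*(68 + (-26 - 11)/(35 - 33)) = ((-⅕ - 7)*1)*(68 - 37/2) = (-36/5*1)*(68 - 37*½) = -36*(68 - 37/2)/5 = -36/5*99/2 = -1782/5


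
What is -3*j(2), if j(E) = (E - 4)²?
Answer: -12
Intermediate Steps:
j(E) = (-4 + E)²
-3*j(2) = -3*(-4 + 2)² = -3*(-2)² = -3*4 = -1*12 = -12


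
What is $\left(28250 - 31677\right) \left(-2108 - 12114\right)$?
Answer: $48738794$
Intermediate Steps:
$\left(28250 - 31677\right) \left(-2108 - 12114\right) = \left(-3427\right) \left(-14222\right) = 48738794$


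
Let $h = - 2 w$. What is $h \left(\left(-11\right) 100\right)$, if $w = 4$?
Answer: $8800$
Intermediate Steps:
$h = -8$ ($h = \left(-2\right) 4 = -8$)
$h \left(\left(-11\right) 100\right) = - 8 \left(\left(-11\right) 100\right) = \left(-8\right) \left(-1100\right) = 8800$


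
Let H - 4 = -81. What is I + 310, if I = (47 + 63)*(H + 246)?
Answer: 18900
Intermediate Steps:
H = -77 (H = 4 - 81 = -77)
I = 18590 (I = (47 + 63)*(-77 + 246) = 110*169 = 18590)
I + 310 = 18590 + 310 = 18900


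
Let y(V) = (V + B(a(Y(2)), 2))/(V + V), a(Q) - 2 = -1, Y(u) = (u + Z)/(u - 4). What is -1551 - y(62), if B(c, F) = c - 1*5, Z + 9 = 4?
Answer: -96191/62 ≈ -1551.5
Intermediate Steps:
Z = -5 (Z = -9 + 4 = -5)
Y(u) = (-5 + u)/(-4 + u) (Y(u) = (u - 5)/(u - 4) = (-5 + u)/(-4 + u))
a(Q) = 1 (a(Q) = 2 - 1 = 1)
B(c, F) = -5 + c (B(c, F) = c - 5 = -5 + c)
y(V) = (-4 + V)/(2*V) (y(V) = (V + (-5 + 1))/(V + V) = (V - 4)/((2*V)) = (-4 + V)*(1/(2*V)) = (-4 + V)/(2*V))
-1551 - y(62) = -1551 - (-4 + 62)/(2*62) = -1551 - 58/(2*62) = -1551 - 1*29/62 = -1551 - 29/62 = -96191/62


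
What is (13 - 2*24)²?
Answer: 1225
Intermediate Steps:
(13 - 2*24)² = (13 - 48)² = (-35)² = 1225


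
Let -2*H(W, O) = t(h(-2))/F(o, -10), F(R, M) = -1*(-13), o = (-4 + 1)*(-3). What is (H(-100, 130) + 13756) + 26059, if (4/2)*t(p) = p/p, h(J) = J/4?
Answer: 2070379/52 ≈ 39815.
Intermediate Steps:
h(J) = J/4 (h(J) = J*(¼) = J/4)
o = 9 (o = -3*(-3) = 9)
t(p) = ½ (t(p) = (p/p)/2 = (½)*1 = ½)
F(R, M) = 13
H(W, O) = -1/52 (H(W, O) = -1/(4*13) = -½*1/26 = -1/52)
(H(-100, 130) + 13756) + 26059 = (-1/52 + 13756) + 26059 = 715311/52 + 26059 = 2070379/52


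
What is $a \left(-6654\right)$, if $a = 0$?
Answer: $0$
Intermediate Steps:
$a \left(-6654\right) = 0 \left(-6654\right) = 0$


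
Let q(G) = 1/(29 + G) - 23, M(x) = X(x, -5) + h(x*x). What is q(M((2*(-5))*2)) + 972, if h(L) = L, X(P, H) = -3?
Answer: 404275/426 ≈ 949.00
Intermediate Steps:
M(x) = -3 + x² (M(x) = -3 + x*x = -3 + x²)
q(G) = -23 + 1/(29 + G)
q(M((2*(-5))*2)) + 972 = (-666 - 23*(-3 + ((2*(-5))*2)²))/(29 + (-3 + ((2*(-5))*2)²)) + 972 = (-666 - 23*(-3 + (-10*2)²))/(29 + (-3 + (-10*2)²)) + 972 = (-666 - 23*(-3 + (-20)²))/(29 + (-3 + (-20)²)) + 972 = (-666 - 23*(-3 + 400))/(29 + (-3 + 400)) + 972 = (-666 - 23*397)/(29 + 397) + 972 = (-666 - 9131)/426 + 972 = (1/426)*(-9797) + 972 = -9797/426 + 972 = 404275/426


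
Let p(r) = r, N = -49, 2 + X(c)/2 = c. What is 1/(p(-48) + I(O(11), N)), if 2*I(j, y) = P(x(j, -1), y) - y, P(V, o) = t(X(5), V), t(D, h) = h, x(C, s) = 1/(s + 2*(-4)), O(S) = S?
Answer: -9/212 ≈ -0.042453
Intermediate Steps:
X(c) = -4 + 2*c
x(C, s) = 1/(-8 + s) (x(C, s) = 1/(s - 8) = 1/(-8 + s))
P(V, o) = V
I(j, y) = -1/18 - y/2 (I(j, y) = (1/(-8 - 1) - y)/2 = (1/(-9) - y)/2 = (-⅑ - y)/2 = -1/18 - y/2)
1/(p(-48) + I(O(11), N)) = 1/(-48 + (-1/18 - ½*(-49))) = 1/(-48 + (-1/18 + 49/2)) = 1/(-48 + 220/9) = 1/(-212/9) = -9/212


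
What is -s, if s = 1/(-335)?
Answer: 1/335 ≈ 0.0029851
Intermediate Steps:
s = -1/335 ≈ -0.0029851
-s = -1*(-1/335) = 1/335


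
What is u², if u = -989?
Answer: 978121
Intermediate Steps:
u² = (-989)² = 978121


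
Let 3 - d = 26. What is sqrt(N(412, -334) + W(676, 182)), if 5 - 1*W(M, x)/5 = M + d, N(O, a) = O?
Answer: 2*I*sqrt(707) ≈ 53.179*I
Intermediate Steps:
d = -23 (d = 3 - 1*26 = 3 - 26 = -23)
W(M, x) = 140 - 5*M (W(M, x) = 25 - 5*(M - 23) = 25 - 5*(-23 + M) = 25 + (115 - 5*M) = 140 - 5*M)
sqrt(N(412, -334) + W(676, 182)) = sqrt(412 + (140 - 5*676)) = sqrt(412 + (140 - 3380)) = sqrt(412 - 3240) = sqrt(-2828) = 2*I*sqrt(707)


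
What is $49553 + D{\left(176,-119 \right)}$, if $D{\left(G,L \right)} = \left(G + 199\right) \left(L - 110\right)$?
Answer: $-36322$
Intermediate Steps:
$D{\left(G,L \right)} = \left(-110 + L\right) \left(199 + G\right)$ ($D{\left(G,L \right)} = \left(199 + G\right) \left(-110 + L\right) = \left(-110 + L\right) \left(199 + G\right)$)
$49553 + D{\left(176,-119 \right)} = 49553 + \left(-21890 - 19360 + 199 \left(-119\right) + 176 \left(-119\right)\right) = 49553 - 85875 = -36322$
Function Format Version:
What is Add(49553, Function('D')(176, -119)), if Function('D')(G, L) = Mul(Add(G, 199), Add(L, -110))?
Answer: -36322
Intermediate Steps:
Function('D')(G, L) = Mul(Add(-110, L), Add(199, G)) (Function('D')(G, L) = Mul(Add(199, G), Add(-110, L)) = Mul(Add(-110, L), Add(199, G)))
Add(49553, Function('D')(176, -119)) = Add(49553, Add(-21890, Mul(-110, 176), Mul(199, -119), Mul(176, -119))) = Add(49553, Add(-21890, -19360, -23681, -20944)) = Add(49553, -85875) = -36322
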